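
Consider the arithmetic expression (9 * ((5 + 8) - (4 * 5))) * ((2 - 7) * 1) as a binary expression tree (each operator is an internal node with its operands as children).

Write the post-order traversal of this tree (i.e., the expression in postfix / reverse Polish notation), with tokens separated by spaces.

Post-order on an expression tree gives postfix notation: for each operator, emit left operand, right operand, then the operator.

9 5 8 + 4 5 * - * 2 7 - 1 * *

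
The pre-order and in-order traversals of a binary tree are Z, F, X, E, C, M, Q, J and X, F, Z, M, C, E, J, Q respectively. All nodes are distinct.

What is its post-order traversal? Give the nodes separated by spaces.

The first element of pre-order is the root; it splits in-order into left and right subtrees.
Root Z: left subtree has 2 nodes {X, F}, right has 5 {M, C, E, J, Q}.
  Root F: left subtree has 1 node {X}, right has 0 { }.
  Root E: left subtree has 2 nodes {M, C}, right has 2 {J, Q}.
    Root C: left subtree has 1 node {M}, right has 0 { }.
    Root Q: left subtree has 1 node {J}, right has 0 { }.

X F M C J Q E Z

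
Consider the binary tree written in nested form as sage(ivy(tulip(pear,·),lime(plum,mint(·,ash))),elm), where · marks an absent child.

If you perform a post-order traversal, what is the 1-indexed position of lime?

Post-order visits the left subtree, then the right subtree, then the node.
At sage: go left to ivy.
  At ivy: go left to tulip.
    At tulip: go left to pear.
      pear is a leaf — visit pear.
    At tulip: no right child.
    Visit tulip.
  At ivy: go right to lime.
    At lime: go left to plum.
      plum is a leaf — visit plum.
    At lime: go right to mint.
      At mint: no left child.
      At mint: go right to ash.
        ash is a leaf — visit ash.
      Visit mint.
    Visit lime.
  Visit ivy.
At sage: go right to elm.
  elm is a leaf — visit elm.
Visit sage.
Full post-order sequence: pear, tulip, plum, ash, mint, lime, ivy, elm, sage.

6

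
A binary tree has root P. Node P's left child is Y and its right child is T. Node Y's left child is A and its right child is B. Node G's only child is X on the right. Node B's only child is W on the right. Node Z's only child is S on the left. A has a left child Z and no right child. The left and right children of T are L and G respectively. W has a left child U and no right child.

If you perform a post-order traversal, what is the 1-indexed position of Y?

7

Post-order visits the left subtree, then the right subtree, then the node.
At P: go left to Y.
  At Y: go left to A.
    At A: go left to Z.
      At Z: go left to S.
        S is a leaf — visit S.
      At Z: no right child.
      Visit Z.
    At A: no right child.
    Visit A.
  At Y: go right to B.
    At B: no left child.
    At B: go right to W.
      At W: go left to U.
        U is a leaf — visit U.
      At W: no right child.
      Visit W.
    Visit B.
  Visit Y.
At P: go right to T.
  At T: go left to L.
    L is a leaf — visit L.
  At T: go right to G.
    At G: no left child.
    At G: go right to X.
      X is a leaf — visit X.
    Visit G.
  Visit T.
Visit P.
Full post-order sequence: S, Z, A, U, W, B, Y, L, X, G, T, P.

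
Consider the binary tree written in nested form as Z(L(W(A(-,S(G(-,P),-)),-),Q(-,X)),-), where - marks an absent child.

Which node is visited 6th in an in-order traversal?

In-order visits the left subtree, then the node, then the right subtree.
At Z: go left to L.
  At L: go left to W.
    At W: go left to A.
      At A: no left child.
      Visit A.
      At A: go right to S.
        At S: go left to G.
          At G: no left child.
          Visit G.
          At G: go right to P.
            P is a leaf — visit P.
        Visit S.
        At S: no right child.
    Visit W.
    At W: no right child.
  Visit L.
  At L: go right to Q.
    At Q: no left child.
    Visit Q.
    At Q: go right to X.
      X is a leaf — visit X.
Visit Z.
At Z: no right child.
Full in-order sequence: A, G, P, S, W, L, Q, X, Z.

L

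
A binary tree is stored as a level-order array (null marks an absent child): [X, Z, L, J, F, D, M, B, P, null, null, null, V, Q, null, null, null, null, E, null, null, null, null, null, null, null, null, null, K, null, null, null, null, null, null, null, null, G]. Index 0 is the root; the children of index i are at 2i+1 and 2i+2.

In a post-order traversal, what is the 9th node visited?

Post-order visits the left subtree, then the right subtree, then the node.
At X: go left to Z.
  At Z: go left to J.
    At J: go left to B.
      B is a leaf — visit B.
    At J: go right to P.
      At P: no left child.
      At P: go right to E.
        At E: go left to G.
          G is a leaf — visit G.
        At E: no right child.
        Visit E.
      Visit P.
    Visit J.
  At Z: go right to F.
    F is a leaf — visit F.
  Visit Z.
At X: go right to L.
  At L: go left to D.
    At D: no left child.
    At D: go right to V.
      V is a leaf — visit V.
    Visit D.
  At L: go right to M.
    At M: go left to Q.
      At Q: no left child.
      At Q: go right to K.
        K is a leaf — visit K.
      Visit Q.
    At M: no right child.
    Visit M.
  Visit L.
Visit X.
Full post-order sequence: B, G, E, P, J, F, Z, V, D, K, Q, M, L, X.

D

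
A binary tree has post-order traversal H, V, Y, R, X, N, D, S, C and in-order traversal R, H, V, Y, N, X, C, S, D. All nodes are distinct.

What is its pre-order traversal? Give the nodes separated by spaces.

The last element of post-order is the root; it splits in-order into left and right subtrees.
Root C: left subtree has 6 nodes {R, H, V, Y, N, X}, right has 2 {S, D}.
  Root N: left subtree has 4 nodes {R, H, V, Y}, right has 1 {X}.
    Root R: left subtree has 0 nodes { }, right has 3 {H, V, Y}.
      Root Y: left subtree has 2 nodes {H, V}, right has 0 { }.
        Root V: left subtree has 1 node {H}, right has 0 { }.
  Root S: left subtree has 0 nodes { }, right has 1 {D}.

C N R Y V H X S D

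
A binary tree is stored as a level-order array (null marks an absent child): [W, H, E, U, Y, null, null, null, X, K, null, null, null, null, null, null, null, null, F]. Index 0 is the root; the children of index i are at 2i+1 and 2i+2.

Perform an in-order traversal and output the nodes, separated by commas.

U, X, F, H, K, Y, W, E

In-order visits the left subtree, then the node, then the right subtree.
At W: go left to H.
  At H: go left to U.
    At U: no left child.
    Visit U.
    At U: go right to X.
      At X: no left child.
      Visit X.
      At X: go right to F.
        F is a leaf — visit F.
  Visit H.
  At H: go right to Y.
    At Y: go left to K.
      K is a leaf — visit K.
    Visit Y.
    At Y: no right child.
Visit W.
At W: go right to E.
  E is a leaf — visit E.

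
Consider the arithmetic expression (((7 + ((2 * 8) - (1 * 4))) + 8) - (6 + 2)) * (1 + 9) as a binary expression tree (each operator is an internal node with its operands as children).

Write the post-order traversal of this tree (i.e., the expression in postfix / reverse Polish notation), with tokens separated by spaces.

Post-order on an expression tree gives postfix notation: for each operator, emit left operand, right operand, then the operator.

7 2 8 * 1 4 * - + 8 + 6 2 + - 1 9 + *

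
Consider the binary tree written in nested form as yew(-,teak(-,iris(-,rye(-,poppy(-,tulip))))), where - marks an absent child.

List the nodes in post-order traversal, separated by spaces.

Post-order visits the left subtree, then the right subtree, then the node.
At yew: no left child.
At yew: go right to teak.
  At teak: no left child.
  At teak: go right to iris.
    At iris: no left child.
    At iris: go right to rye.
      At rye: no left child.
      At rye: go right to poppy.
        At poppy: no left child.
        At poppy: go right to tulip.
          tulip is a leaf — visit tulip.
        Visit poppy.
      Visit rye.
    Visit iris.
  Visit teak.
Visit yew.

tulip poppy rye iris teak yew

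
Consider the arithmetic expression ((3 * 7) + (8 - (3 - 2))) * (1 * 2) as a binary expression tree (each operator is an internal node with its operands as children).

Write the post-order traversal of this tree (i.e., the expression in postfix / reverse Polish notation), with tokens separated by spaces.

Post-order on an expression tree gives postfix notation: for each operator, emit left operand, right operand, then the operator.

3 7 * 8 3 2 - - + 1 2 * *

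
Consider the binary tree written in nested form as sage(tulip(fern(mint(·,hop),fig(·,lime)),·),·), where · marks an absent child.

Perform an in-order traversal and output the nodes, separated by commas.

In-order visits the left subtree, then the node, then the right subtree.
At sage: go left to tulip.
  At tulip: go left to fern.
    At fern: go left to mint.
      At mint: no left child.
      Visit mint.
      At mint: go right to hop.
        hop is a leaf — visit hop.
    Visit fern.
    At fern: go right to fig.
      At fig: no left child.
      Visit fig.
      At fig: go right to lime.
        lime is a leaf — visit lime.
  Visit tulip.
  At tulip: no right child.
Visit sage.
At sage: no right child.

mint, hop, fern, fig, lime, tulip, sage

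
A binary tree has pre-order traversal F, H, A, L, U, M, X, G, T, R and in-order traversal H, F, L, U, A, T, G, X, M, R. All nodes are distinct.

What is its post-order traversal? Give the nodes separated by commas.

The first element of pre-order is the root; it splits in-order into left and right subtrees.
Root F: left subtree has 1 node {H}, right has 8 {L, U, A, T, G, X, M, R}.
  Root A: left subtree has 2 nodes {L, U}, right has 5 {T, G, X, M, R}.
    Root L: left subtree has 0 nodes { }, right has 1 {U}.
    Root M: left subtree has 3 nodes {T, G, X}, right has 1 {R}.
      Root X: left subtree has 2 nodes {T, G}, right has 0 { }.
        Root G: left subtree has 1 node {T}, right has 0 { }.

H, U, L, T, G, X, R, M, A, F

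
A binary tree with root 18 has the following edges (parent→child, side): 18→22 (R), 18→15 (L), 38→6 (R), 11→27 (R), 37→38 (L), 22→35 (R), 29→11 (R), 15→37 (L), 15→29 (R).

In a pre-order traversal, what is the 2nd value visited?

Pre-order visits the node, then its left subtree, then its right subtree.
Visit 18.
At 18: go left to 15.
  Visit 15.
  At 15: go left to 37.
    Visit 37.
    At 37: go left to 38.
      Visit 38.
      At 38: no left child.
      At 38: go right to 6.
        6 is a leaf — visit 6.
    At 37: no right child.
  At 15: go right to 29.
    Visit 29.
    At 29: no left child.
    At 29: go right to 11.
      Visit 11.
      At 11: no left child.
      At 11: go right to 27.
        27 is a leaf — visit 27.
At 18: go right to 22.
  Visit 22.
  At 22: no left child.
  At 22: go right to 35.
    35 is a leaf — visit 35.
Full pre-order sequence: 18, 15, 37, 38, 6, 29, 11, 27, 22, 35.

15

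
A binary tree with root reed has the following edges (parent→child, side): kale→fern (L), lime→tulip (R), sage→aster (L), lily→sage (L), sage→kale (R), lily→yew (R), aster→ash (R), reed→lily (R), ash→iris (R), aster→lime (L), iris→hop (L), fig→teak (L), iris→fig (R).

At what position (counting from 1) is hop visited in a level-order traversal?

12

Level-order visits nodes level by level from the root, left to right within each level.
Level 0: reed
Level 1: lily
Level 2: sage, yew
Level 3: aster, kale
Level 4: lime, ash, fern
Level 5: tulip, iris
Level 6: hop, fig
Level 7: teak
Full level-order sequence: reed, lily, sage, yew, aster, kale, lime, ash, fern, tulip, iris, hop, fig, teak.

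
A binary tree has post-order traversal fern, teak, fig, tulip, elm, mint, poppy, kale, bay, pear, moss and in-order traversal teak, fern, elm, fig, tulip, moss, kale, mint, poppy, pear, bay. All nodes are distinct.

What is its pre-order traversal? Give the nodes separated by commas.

moss, elm, teak, fern, tulip, fig, pear, kale, poppy, mint, bay

The last element of post-order is the root; it splits in-order into left and right subtrees.
Root moss: left subtree has 5 nodes {teak, fern, elm, fig, tulip}, right has 5 {kale, mint, poppy, pear, bay}.
  Root elm: left subtree has 2 nodes {teak, fern}, right has 2 {fig, tulip}.
    Root teak: left subtree has 0 nodes { }, right has 1 {fern}.
    Root tulip: left subtree has 1 node {fig}, right has 0 { }.
  Root pear: left subtree has 3 nodes {kale, mint, poppy}, right has 1 {bay}.
    Root kale: left subtree has 0 nodes { }, right has 2 {mint, poppy}.
      Root poppy: left subtree has 1 node {mint}, right has 0 { }.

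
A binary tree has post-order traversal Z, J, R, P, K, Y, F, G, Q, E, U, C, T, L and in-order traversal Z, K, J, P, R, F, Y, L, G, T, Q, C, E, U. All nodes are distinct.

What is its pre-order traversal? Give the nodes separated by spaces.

The last element of post-order is the root; it splits in-order into left and right subtrees.
Root L: left subtree has 7 nodes {Z, K, J, P, R, F, Y}, right has 6 {G, T, Q, C, E, U}.
  Root F: left subtree has 5 nodes {Z, K, J, P, R}, right has 1 {Y}.
    Root K: left subtree has 1 node {Z}, right has 3 {J, P, R}.
      Root P: left subtree has 1 node {J}, right has 1 {R}.
  Root T: left subtree has 1 node {G}, right has 4 {Q, C, E, U}.
    Root C: left subtree has 1 node {Q}, right has 2 {E, U}.
      Root U: left subtree has 1 node {E}, right has 0 { }.

L F K Z P J R Y T G C Q U E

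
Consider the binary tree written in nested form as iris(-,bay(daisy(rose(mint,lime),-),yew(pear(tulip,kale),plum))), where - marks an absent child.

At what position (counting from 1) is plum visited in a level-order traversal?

7

Level-order visits nodes level by level from the root, left to right within each level.
Level 0: iris
Level 1: bay
Level 2: daisy, yew
Level 3: rose, pear, plum
Level 4: mint, lime, tulip, kale
Full level-order sequence: iris, bay, daisy, yew, rose, pear, plum, mint, lime, tulip, kale.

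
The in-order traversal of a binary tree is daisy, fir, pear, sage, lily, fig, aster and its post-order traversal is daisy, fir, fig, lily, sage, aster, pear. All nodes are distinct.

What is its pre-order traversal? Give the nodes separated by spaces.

pear fir daisy aster sage lily fig

The last element of post-order is the root; it splits in-order into left and right subtrees.
Root pear: left subtree has 2 nodes {daisy, fir}, right has 4 {sage, lily, fig, aster}.
  Root fir: left subtree has 1 node {daisy}, right has 0 { }.
  Root aster: left subtree has 3 nodes {sage, lily, fig}, right has 0 { }.
    Root sage: left subtree has 0 nodes { }, right has 2 {lily, fig}.
      Root lily: left subtree has 0 nodes { }, right has 1 {fig}.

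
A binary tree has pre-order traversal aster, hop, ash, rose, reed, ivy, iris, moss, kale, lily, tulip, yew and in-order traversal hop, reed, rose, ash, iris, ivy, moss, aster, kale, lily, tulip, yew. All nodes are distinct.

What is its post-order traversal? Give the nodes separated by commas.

reed, rose, iris, moss, ivy, ash, hop, yew, tulip, lily, kale, aster

The first element of pre-order is the root; it splits in-order into left and right subtrees.
Root aster: left subtree has 7 nodes {hop, reed, rose, ash, iris, ivy, moss}, right has 4 {kale, lily, tulip, yew}.
  Root hop: left subtree has 0 nodes { }, right has 6 {reed, rose, ash, iris, ivy, moss}.
    Root ash: left subtree has 2 nodes {reed, rose}, right has 3 {iris, ivy, moss}.
      Root rose: left subtree has 1 node {reed}, right has 0 { }.
      Root ivy: left subtree has 1 node {iris}, right has 1 {moss}.
  Root kale: left subtree has 0 nodes { }, right has 3 {lily, tulip, yew}.
    Root lily: left subtree has 0 nodes { }, right has 2 {tulip, yew}.
      Root tulip: left subtree has 0 nodes { }, right has 1 {yew}.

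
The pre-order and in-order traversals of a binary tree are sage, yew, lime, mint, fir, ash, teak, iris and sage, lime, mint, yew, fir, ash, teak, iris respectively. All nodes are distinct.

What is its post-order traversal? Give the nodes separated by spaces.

mint lime iris teak ash fir yew sage

The first element of pre-order is the root; it splits in-order into left and right subtrees.
Root sage: left subtree has 0 nodes { }, right has 7 {lime, mint, yew, fir, ash, teak, iris}.
  Root yew: left subtree has 2 nodes {lime, mint}, right has 4 {fir, ash, teak, iris}.
    Root lime: left subtree has 0 nodes { }, right has 1 {mint}.
    Root fir: left subtree has 0 nodes { }, right has 3 {ash, teak, iris}.
      Root ash: left subtree has 0 nodes { }, right has 2 {teak, iris}.
        Root teak: left subtree has 0 nodes { }, right has 1 {iris}.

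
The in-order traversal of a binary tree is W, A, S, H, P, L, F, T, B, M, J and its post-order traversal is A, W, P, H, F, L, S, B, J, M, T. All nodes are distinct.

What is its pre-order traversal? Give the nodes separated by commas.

The last element of post-order is the root; it splits in-order into left and right subtrees.
Root T: left subtree has 7 nodes {W, A, S, H, P, L, F}, right has 3 {B, M, J}.
  Root S: left subtree has 2 nodes {W, A}, right has 4 {H, P, L, F}.
    Root W: left subtree has 0 nodes { }, right has 1 {A}.
    Root L: left subtree has 2 nodes {H, P}, right has 1 {F}.
      Root H: left subtree has 0 nodes { }, right has 1 {P}.
  Root M: left subtree has 1 node {B}, right has 1 {J}.

T, S, W, A, L, H, P, F, M, B, J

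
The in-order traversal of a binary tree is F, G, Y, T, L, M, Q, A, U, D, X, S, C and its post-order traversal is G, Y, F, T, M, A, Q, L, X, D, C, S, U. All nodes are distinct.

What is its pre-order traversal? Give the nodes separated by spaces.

U L T F Y G Q M A S D X C

The last element of post-order is the root; it splits in-order into left and right subtrees.
Root U: left subtree has 8 nodes {F, G, Y, T, L, M, Q, A}, right has 4 {D, X, S, C}.
  Root L: left subtree has 4 nodes {F, G, Y, T}, right has 3 {M, Q, A}.
    Root T: left subtree has 3 nodes {F, G, Y}, right has 0 { }.
      Root F: left subtree has 0 nodes { }, right has 2 {G, Y}.
        Root Y: left subtree has 1 node {G}, right has 0 { }.
    Root Q: left subtree has 1 node {M}, right has 1 {A}.
  Root S: left subtree has 2 nodes {D, X}, right has 1 {C}.
    Root D: left subtree has 0 nodes { }, right has 1 {X}.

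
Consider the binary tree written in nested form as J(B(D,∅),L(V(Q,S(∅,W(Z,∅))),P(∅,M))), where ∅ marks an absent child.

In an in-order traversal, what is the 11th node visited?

In-order visits the left subtree, then the node, then the right subtree.
At J: go left to B.
  At B: go left to D.
    D is a leaf — visit D.
  Visit B.
  At B: no right child.
Visit J.
At J: go right to L.
  At L: go left to V.
    At V: go left to Q.
      Q is a leaf — visit Q.
    Visit V.
    At V: go right to S.
      At S: no left child.
      Visit S.
      At S: go right to W.
        At W: go left to Z.
          Z is a leaf — visit Z.
        Visit W.
        At W: no right child.
  Visit L.
  At L: go right to P.
    At P: no left child.
    Visit P.
    At P: go right to M.
      M is a leaf — visit M.
Full in-order sequence: D, B, J, Q, V, S, Z, W, L, P, M.

M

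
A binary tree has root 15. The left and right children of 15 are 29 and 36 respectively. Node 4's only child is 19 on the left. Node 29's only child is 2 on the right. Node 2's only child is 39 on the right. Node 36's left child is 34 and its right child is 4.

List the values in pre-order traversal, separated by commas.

Pre-order visits the node, then its left subtree, then its right subtree.
Visit 15.
At 15: go left to 29.
  Visit 29.
  At 29: no left child.
  At 29: go right to 2.
    Visit 2.
    At 2: no left child.
    At 2: go right to 39.
      39 is a leaf — visit 39.
At 15: go right to 36.
  Visit 36.
  At 36: go left to 34.
    34 is a leaf — visit 34.
  At 36: go right to 4.
    Visit 4.
    At 4: go left to 19.
      19 is a leaf — visit 19.
    At 4: no right child.

15, 29, 2, 39, 36, 34, 4, 19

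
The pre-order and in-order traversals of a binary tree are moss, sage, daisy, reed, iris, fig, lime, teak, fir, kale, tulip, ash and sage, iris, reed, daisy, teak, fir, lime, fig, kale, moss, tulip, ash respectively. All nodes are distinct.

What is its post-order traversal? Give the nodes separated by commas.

The first element of pre-order is the root; it splits in-order into left and right subtrees.
Root moss: left subtree has 9 nodes {sage, iris, reed, daisy, teak, fir, lime, fig, kale}, right has 2 {tulip, ash}.
  Root sage: left subtree has 0 nodes { }, right has 8 {iris, reed, daisy, teak, fir, lime, fig, kale}.
    Root daisy: left subtree has 2 nodes {iris, reed}, right has 5 {teak, fir, lime, fig, kale}.
      Root reed: left subtree has 1 node {iris}, right has 0 { }.
      Root fig: left subtree has 3 nodes {teak, fir, lime}, right has 1 {kale}.
        Root lime: left subtree has 2 nodes {teak, fir}, right has 0 { }.
          Root teak: left subtree has 0 nodes { }, right has 1 {fir}.
  Root tulip: left subtree has 0 nodes { }, right has 1 {ash}.

iris, reed, fir, teak, lime, kale, fig, daisy, sage, ash, tulip, moss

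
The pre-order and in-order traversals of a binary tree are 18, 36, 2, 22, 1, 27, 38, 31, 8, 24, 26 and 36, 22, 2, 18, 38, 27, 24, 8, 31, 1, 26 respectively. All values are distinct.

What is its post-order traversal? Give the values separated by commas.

22, 2, 36, 38, 24, 8, 31, 27, 26, 1, 18

The first element of pre-order is the root; it splits in-order into left and right subtrees.
Root 18: left subtree has 3 nodes {36, 22, 2}, right has 7 {38, 27, 24, 8, 31, 1, 26}.
  Root 36: left subtree has 0 nodes { }, right has 2 {22, 2}.
    Root 2: left subtree has 1 node {22}, right has 0 { }.
  Root 1: left subtree has 5 nodes {38, 27, 24, 8, 31}, right has 1 {26}.
    Root 27: left subtree has 1 node {38}, right has 3 {24, 8, 31}.
      Root 31: left subtree has 2 nodes {24, 8}, right has 0 { }.
        Root 8: left subtree has 1 node {24}, right has 0 { }.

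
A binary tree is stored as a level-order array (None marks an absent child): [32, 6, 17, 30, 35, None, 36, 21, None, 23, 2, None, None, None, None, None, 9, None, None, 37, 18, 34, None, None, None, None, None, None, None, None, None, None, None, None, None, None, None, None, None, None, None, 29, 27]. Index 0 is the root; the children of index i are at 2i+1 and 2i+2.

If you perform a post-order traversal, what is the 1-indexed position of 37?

4

Post-order visits the left subtree, then the right subtree, then the node.
At 32: go left to 6.
  At 6: go left to 30.
    At 30: go left to 21.
      At 21: no left child.
      At 21: go right to 9.
        9 is a leaf — visit 9.
      Visit 21.
    At 30: no right child.
    Visit 30.
  At 6: go right to 35.
    At 35: go left to 23.
      At 23: go left to 37.
        37 is a leaf — visit 37.
      At 23: go right to 18.
        At 18: go left to 29.
          29 is a leaf — visit 29.
        At 18: go right to 27.
          27 is a leaf — visit 27.
        Visit 18.
      Visit 23.
    At 35: go right to 2.
      At 2: go left to 34.
        34 is a leaf — visit 34.
      At 2: no right child.
      Visit 2.
    Visit 35.
  Visit 6.
At 32: go right to 17.
  At 17: no left child.
  At 17: go right to 36.
    36 is a leaf — visit 36.
  Visit 17.
Visit 32.
Full post-order sequence: 9, 21, 30, 37, 29, 27, 18, 23, 34, 2, 35, 6, 36, 17, 32.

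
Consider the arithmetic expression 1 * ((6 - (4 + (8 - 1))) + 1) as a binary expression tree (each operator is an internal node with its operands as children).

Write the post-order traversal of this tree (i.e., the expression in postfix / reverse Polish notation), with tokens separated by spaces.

1 6 4 8 1 - + - 1 + *

Post-order on an expression tree gives postfix notation: for each operator, emit left operand, right operand, then the operator.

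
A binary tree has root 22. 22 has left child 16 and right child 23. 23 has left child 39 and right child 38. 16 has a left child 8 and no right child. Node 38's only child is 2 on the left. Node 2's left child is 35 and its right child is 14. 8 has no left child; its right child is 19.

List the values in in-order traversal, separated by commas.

In-order visits the left subtree, then the node, then the right subtree.
At 22: go left to 16.
  At 16: go left to 8.
    At 8: no left child.
    Visit 8.
    At 8: go right to 19.
      19 is a leaf — visit 19.
  Visit 16.
  At 16: no right child.
Visit 22.
At 22: go right to 23.
  At 23: go left to 39.
    39 is a leaf — visit 39.
  Visit 23.
  At 23: go right to 38.
    At 38: go left to 2.
      At 2: go left to 35.
        35 is a leaf — visit 35.
      Visit 2.
      At 2: go right to 14.
        14 is a leaf — visit 14.
    Visit 38.
    At 38: no right child.

8, 19, 16, 22, 39, 23, 35, 2, 14, 38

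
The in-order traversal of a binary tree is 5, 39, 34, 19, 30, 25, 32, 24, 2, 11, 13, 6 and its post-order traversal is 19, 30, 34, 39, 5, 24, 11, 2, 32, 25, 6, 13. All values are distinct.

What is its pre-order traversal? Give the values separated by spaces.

The last element of post-order is the root; it splits in-order into left and right subtrees.
Root 13: left subtree has 10 nodes {5, 39, 34, 19, 30, 25, 32, 24, 2, 11}, right has 1 {6}.
  Root 25: left subtree has 5 nodes {5, 39, 34, 19, 30}, right has 4 {32, 24, 2, 11}.
    Root 5: left subtree has 0 nodes { }, right has 4 {39, 34, 19, 30}.
      Root 39: left subtree has 0 nodes { }, right has 3 {34, 19, 30}.
        Root 34: left subtree has 0 nodes { }, right has 2 {19, 30}.
          Root 30: left subtree has 1 node {19}, right has 0 { }.
    Root 32: left subtree has 0 nodes { }, right has 3 {24, 2, 11}.
      Root 2: left subtree has 1 node {24}, right has 1 {11}.

13 25 5 39 34 30 19 32 2 24 11 6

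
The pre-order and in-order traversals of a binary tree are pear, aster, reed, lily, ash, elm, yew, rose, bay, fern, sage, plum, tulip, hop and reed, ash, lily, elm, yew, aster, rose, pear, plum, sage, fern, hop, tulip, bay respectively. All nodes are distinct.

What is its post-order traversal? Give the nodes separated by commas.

ash, yew, elm, lily, reed, rose, aster, plum, sage, hop, tulip, fern, bay, pear

The first element of pre-order is the root; it splits in-order into left and right subtrees.
Root pear: left subtree has 7 nodes {reed, ash, lily, elm, yew, aster, rose}, right has 6 {plum, sage, fern, hop, tulip, bay}.
  Root aster: left subtree has 5 nodes {reed, ash, lily, elm, yew}, right has 1 {rose}.
    Root reed: left subtree has 0 nodes { }, right has 4 {ash, lily, elm, yew}.
      Root lily: left subtree has 1 node {ash}, right has 2 {elm, yew}.
        Root elm: left subtree has 0 nodes { }, right has 1 {yew}.
  Root bay: left subtree has 5 nodes {plum, sage, fern, hop, tulip}, right has 0 { }.
    Root fern: left subtree has 2 nodes {plum, sage}, right has 2 {hop, tulip}.
      Root sage: left subtree has 1 node {plum}, right has 0 { }.
      Root tulip: left subtree has 1 node {hop}, right has 0 { }.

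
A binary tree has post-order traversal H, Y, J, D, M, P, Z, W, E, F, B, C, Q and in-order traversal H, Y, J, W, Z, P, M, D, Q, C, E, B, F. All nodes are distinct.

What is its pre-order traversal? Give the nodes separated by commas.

Q, W, J, Y, H, Z, P, M, D, C, B, E, F

The last element of post-order is the root; it splits in-order into left and right subtrees.
Root Q: left subtree has 8 nodes {H, Y, J, W, Z, P, M, D}, right has 4 {C, E, B, F}.
  Root W: left subtree has 3 nodes {H, Y, J}, right has 4 {Z, P, M, D}.
    Root J: left subtree has 2 nodes {H, Y}, right has 0 { }.
      Root Y: left subtree has 1 node {H}, right has 0 { }.
    Root Z: left subtree has 0 nodes { }, right has 3 {P, M, D}.
      Root P: left subtree has 0 nodes { }, right has 2 {M, D}.
        Root M: left subtree has 0 nodes { }, right has 1 {D}.
  Root C: left subtree has 0 nodes { }, right has 3 {E, B, F}.
    Root B: left subtree has 1 node {E}, right has 1 {F}.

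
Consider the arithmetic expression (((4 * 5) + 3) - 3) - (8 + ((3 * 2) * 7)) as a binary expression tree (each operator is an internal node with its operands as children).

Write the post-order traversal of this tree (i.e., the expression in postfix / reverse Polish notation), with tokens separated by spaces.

Post-order on an expression tree gives postfix notation: for each operator, emit left operand, right operand, then the operator.

4 5 * 3 + 3 - 8 3 2 * 7 * + -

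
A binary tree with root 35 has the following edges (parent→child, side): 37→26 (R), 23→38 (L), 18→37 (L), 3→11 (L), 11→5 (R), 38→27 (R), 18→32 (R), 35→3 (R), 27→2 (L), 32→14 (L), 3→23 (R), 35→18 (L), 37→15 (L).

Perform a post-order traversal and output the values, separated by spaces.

Post-order visits the left subtree, then the right subtree, then the node.
At 35: go left to 18.
  At 18: go left to 37.
    At 37: go left to 15.
      15 is a leaf — visit 15.
    At 37: go right to 26.
      26 is a leaf — visit 26.
    Visit 37.
  At 18: go right to 32.
    At 32: go left to 14.
      14 is a leaf — visit 14.
    At 32: no right child.
    Visit 32.
  Visit 18.
At 35: go right to 3.
  At 3: go left to 11.
    At 11: no left child.
    At 11: go right to 5.
      5 is a leaf — visit 5.
    Visit 11.
  At 3: go right to 23.
    At 23: go left to 38.
      At 38: no left child.
      At 38: go right to 27.
        At 27: go left to 2.
          2 is a leaf — visit 2.
        At 27: no right child.
        Visit 27.
      Visit 38.
    At 23: no right child.
    Visit 23.
  Visit 3.
Visit 35.

15 26 37 14 32 18 5 11 2 27 38 23 3 35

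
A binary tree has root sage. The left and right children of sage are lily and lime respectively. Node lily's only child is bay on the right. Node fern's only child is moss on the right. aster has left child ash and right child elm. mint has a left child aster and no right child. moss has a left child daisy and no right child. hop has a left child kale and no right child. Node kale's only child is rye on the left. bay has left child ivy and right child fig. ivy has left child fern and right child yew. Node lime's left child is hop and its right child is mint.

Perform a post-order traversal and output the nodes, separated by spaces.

Post-order visits the left subtree, then the right subtree, then the node.
At sage: go left to lily.
  At lily: no left child.
  At lily: go right to bay.
    At bay: go left to ivy.
      At ivy: go left to fern.
        At fern: no left child.
        At fern: go right to moss.
          At moss: go left to daisy.
            daisy is a leaf — visit daisy.
          At moss: no right child.
          Visit moss.
        Visit fern.
      At ivy: go right to yew.
        yew is a leaf — visit yew.
      Visit ivy.
    At bay: go right to fig.
      fig is a leaf — visit fig.
    Visit bay.
  Visit lily.
At sage: go right to lime.
  At lime: go left to hop.
    At hop: go left to kale.
      At kale: go left to rye.
        rye is a leaf — visit rye.
      At kale: no right child.
      Visit kale.
    At hop: no right child.
    Visit hop.
  At lime: go right to mint.
    At mint: go left to aster.
      At aster: go left to ash.
        ash is a leaf — visit ash.
      At aster: go right to elm.
        elm is a leaf — visit elm.
      Visit aster.
    At mint: no right child.
    Visit mint.
  Visit lime.
Visit sage.

daisy moss fern yew ivy fig bay lily rye kale hop ash elm aster mint lime sage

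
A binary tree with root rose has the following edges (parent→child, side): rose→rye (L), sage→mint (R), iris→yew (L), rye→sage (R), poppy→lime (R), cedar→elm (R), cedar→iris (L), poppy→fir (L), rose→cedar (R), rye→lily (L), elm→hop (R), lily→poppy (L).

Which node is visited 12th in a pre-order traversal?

Pre-order visits the node, then its left subtree, then its right subtree.
Visit rose.
At rose: go left to rye.
  Visit rye.
  At rye: go left to lily.
    Visit lily.
    At lily: go left to poppy.
      Visit poppy.
      At poppy: go left to fir.
        fir is a leaf — visit fir.
      At poppy: go right to lime.
        lime is a leaf — visit lime.
    At lily: no right child.
  At rye: go right to sage.
    Visit sage.
    At sage: no left child.
    At sage: go right to mint.
      mint is a leaf — visit mint.
At rose: go right to cedar.
  Visit cedar.
  At cedar: go left to iris.
    Visit iris.
    At iris: go left to yew.
      yew is a leaf — visit yew.
    At iris: no right child.
  At cedar: go right to elm.
    Visit elm.
    At elm: no left child.
    At elm: go right to hop.
      hop is a leaf — visit hop.
Full pre-order sequence: rose, rye, lily, poppy, fir, lime, sage, mint, cedar, iris, yew, elm, hop.

elm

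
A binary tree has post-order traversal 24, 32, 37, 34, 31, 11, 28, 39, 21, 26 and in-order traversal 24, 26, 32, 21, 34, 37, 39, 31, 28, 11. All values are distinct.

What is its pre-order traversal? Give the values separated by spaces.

26 24 21 32 39 34 37 28 31 11

The last element of post-order is the root; it splits in-order into left and right subtrees.
Root 26: left subtree has 1 node {24}, right has 8 {32, 21, 34, 37, 39, 31, 28, 11}.
  Root 21: left subtree has 1 node {32}, right has 6 {34, 37, 39, 31, 28, 11}.
    Root 39: left subtree has 2 nodes {34, 37}, right has 3 {31, 28, 11}.
      Root 34: left subtree has 0 nodes { }, right has 1 {37}.
      Root 28: left subtree has 1 node {31}, right has 1 {11}.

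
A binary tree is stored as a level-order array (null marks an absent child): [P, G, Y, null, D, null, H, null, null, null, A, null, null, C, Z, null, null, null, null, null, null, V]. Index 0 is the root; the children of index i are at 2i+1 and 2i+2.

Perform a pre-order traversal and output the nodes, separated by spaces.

Pre-order visits the node, then its left subtree, then its right subtree.
Visit P.
At P: go left to G.
  Visit G.
  At G: no left child.
  At G: go right to D.
    Visit D.
    At D: no left child.
    At D: go right to A.
      Visit A.
      At A: go left to V.
        V is a leaf — visit V.
      At A: no right child.
At P: go right to Y.
  Visit Y.
  At Y: no left child.
  At Y: go right to H.
    Visit H.
    At H: go left to C.
      C is a leaf — visit C.
    At H: go right to Z.
      Z is a leaf — visit Z.

P G D A V Y H C Z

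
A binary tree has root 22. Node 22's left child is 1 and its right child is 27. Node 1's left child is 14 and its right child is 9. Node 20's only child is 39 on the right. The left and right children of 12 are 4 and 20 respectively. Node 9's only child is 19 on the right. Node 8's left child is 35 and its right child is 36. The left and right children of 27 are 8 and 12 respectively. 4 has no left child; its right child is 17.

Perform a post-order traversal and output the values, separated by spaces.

Post-order visits the left subtree, then the right subtree, then the node.
At 22: go left to 1.
  At 1: go left to 14.
    14 is a leaf — visit 14.
  At 1: go right to 9.
    At 9: no left child.
    At 9: go right to 19.
      19 is a leaf — visit 19.
    Visit 9.
  Visit 1.
At 22: go right to 27.
  At 27: go left to 8.
    At 8: go left to 35.
      35 is a leaf — visit 35.
    At 8: go right to 36.
      36 is a leaf — visit 36.
    Visit 8.
  At 27: go right to 12.
    At 12: go left to 4.
      At 4: no left child.
      At 4: go right to 17.
        17 is a leaf — visit 17.
      Visit 4.
    At 12: go right to 20.
      At 20: no left child.
      At 20: go right to 39.
        39 is a leaf — visit 39.
      Visit 20.
    Visit 12.
  Visit 27.
Visit 22.

14 19 9 1 35 36 8 17 4 39 20 12 27 22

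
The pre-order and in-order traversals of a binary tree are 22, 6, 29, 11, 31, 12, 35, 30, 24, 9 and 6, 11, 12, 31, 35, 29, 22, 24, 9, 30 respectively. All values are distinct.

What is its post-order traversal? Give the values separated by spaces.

The first element of pre-order is the root; it splits in-order into left and right subtrees.
Root 22: left subtree has 6 nodes {6, 11, 12, 31, 35, 29}, right has 3 {24, 9, 30}.
  Root 6: left subtree has 0 nodes { }, right has 5 {11, 12, 31, 35, 29}.
    Root 29: left subtree has 4 nodes {11, 12, 31, 35}, right has 0 { }.
      Root 11: left subtree has 0 nodes { }, right has 3 {12, 31, 35}.
        Root 31: left subtree has 1 node {12}, right has 1 {35}.
  Root 30: left subtree has 2 nodes {24, 9}, right has 0 { }.
    Root 24: left subtree has 0 nodes { }, right has 1 {9}.

12 35 31 11 29 6 9 24 30 22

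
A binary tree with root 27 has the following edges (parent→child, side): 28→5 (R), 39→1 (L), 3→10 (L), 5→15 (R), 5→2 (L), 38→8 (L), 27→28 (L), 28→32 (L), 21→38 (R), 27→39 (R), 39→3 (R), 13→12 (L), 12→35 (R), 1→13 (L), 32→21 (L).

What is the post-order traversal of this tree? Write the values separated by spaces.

Post-order visits the left subtree, then the right subtree, then the node.
At 27: go left to 28.
  At 28: go left to 32.
    At 32: go left to 21.
      At 21: no left child.
      At 21: go right to 38.
        At 38: go left to 8.
          8 is a leaf — visit 8.
        At 38: no right child.
        Visit 38.
      Visit 21.
    At 32: no right child.
    Visit 32.
  At 28: go right to 5.
    At 5: go left to 2.
      2 is a leaf — visit 2.
    At 5: go right to 15.
      15 is a leaf — visit 15.
    Visit 5.
  Visit 28.
At 27: go right to 39.
  At 39: go left to 1.
    At 1: go left to 13.
      At 13: go left to 12.
        At 12: no left child.
        At 12: go right to 35.
          35 is a leaf — visit 35.
        Visit 12.
      At 13: no right child.
      Visit 13.
    At 1: no right child.
    Visit 1.
  At 39: go right to 3.
    At 3: go left to 10.
      10 is a leaf — visit 10.
    At 3: no right child.
    Visit 3.
  Visit 39.
Visit 27.

8 38 21 32 2 15 5 28 35 12 13 1 10 3 39 27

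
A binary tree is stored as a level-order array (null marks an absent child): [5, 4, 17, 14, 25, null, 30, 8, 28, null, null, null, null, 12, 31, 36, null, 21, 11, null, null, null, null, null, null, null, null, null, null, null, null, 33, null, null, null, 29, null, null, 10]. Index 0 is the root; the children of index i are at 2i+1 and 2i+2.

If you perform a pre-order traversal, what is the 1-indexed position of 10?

Pre-order visits the node, then its left subtree, then its right subtree.
Visit 5.
At 5: go left to 4.
  Visit 4.
  At 4: go left to 14.
    Visit 14.
    At 14: go left to 8.
      Visit 8.
      At 8: go left to 36.
        Visit 36.
        At 36: go left to 33.
          33 is a leaf — visit 33.
        At 36: no right child.
      At 8: no right child.
    At 14: go right to 28.
      Visit 28.
      At 28: go left to 21.
        Visit 21.
        At 21: go left to 29.
          29 is a leaf — visit 29.
        At 21: no right child.
      At 28: go right to 11.
        Visit 11.
        At 11: no left child.
        At 11: go right to 10.
          10 is a leaf — visit 10.
  At 4: go right to 25.
    25 is a leaf — visit 25.
At 5: go right to 17.
  Visit 17.
  At 17: no left child.
  At 17: go right to 30.
    Visit 30.
    At 30: go left to 12.
      12 is a leaf — visit 12.
    At 30: go right to 31.
      31 is a leaf — visit 31.
Full pre-order sequence: 5, 4, 14, 8, 36, 33, 28, 21, 29, 11, 10, 25, 17, 30, 12, 31.

11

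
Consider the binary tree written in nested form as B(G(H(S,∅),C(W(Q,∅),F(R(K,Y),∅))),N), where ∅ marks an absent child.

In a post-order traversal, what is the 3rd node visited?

Post-order visits the left subtree, then the right subtree, then the node.
At B: go left to G.
  At G: go left to H.
    At H: go left to S.
      S is a leaf — visit S.
    At H: no right child.
    Visit H.
  At G: go right to C.
    At C: go left to W.
      At W: go left to Q.
        Q is a leaf — visit Q.
      At W: no right child.
      Visit W.
    At C: go right to F.
      At F: go left to R.
        At R: go left to K.
          K is a leaf — visit K.
        At R: go right to Y.
          Y is a leaf — visit Y.
        Visit R.
      At F: no right child.
      Visit F.
    Visit C.
  Visit G.
At B: go right to N.
  N is a leaf — visit N.
Visit B.
Full post-order sequence: S, H, Q, W, K, Y, R, F, C, G, N, B.

Q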